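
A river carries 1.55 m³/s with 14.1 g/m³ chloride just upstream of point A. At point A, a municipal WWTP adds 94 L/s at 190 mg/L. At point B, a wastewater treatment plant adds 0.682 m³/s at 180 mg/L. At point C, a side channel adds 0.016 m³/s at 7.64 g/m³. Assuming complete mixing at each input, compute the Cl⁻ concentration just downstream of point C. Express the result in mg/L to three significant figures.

69.4 mg/L

94 L/s = 0.094 m³/s.
After input A: C = (1.55·14.1 + 0.094·190) / 1.644 = 24.16 mg/L.
After input B: C = (1.644·24.16 + 0.682·180) / 2.326 = 69.85 mg/L.
After input C: C = (2.326·69.85 + 0.016·7.64) / 2.342 = 69.43 mg/L.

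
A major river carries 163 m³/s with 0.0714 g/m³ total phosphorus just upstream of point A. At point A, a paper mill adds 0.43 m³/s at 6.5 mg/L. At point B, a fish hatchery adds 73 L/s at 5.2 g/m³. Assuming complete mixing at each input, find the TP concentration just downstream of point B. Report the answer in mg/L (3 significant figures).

After input A: C = (163·0.0714 + 0.43·6.5) / 163.4 = 0.08831 mg/L.
73 L/s = 0.073 m³/s.
After input B: C = (163.4·0.08831 + 0.073·5.2) / 163.5 = 0.0906 mg/L.

0.0906 mg/L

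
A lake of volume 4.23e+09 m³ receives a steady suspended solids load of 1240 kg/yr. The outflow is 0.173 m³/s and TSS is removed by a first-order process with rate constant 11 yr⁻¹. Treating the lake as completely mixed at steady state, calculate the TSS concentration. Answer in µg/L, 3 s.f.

Outflow Q = 0.173 m³/s × 3.156e+07 s/yr = 5.459e+06 m³/yr.
Steady-state CSTR mass balance: W = Q·C + k·V·C, so C = W/(Q + kV).
Q + kV = 5.459e+06 + 11·4.23e+09 = 4.654e+10 m³/yr.
C = 1240/4.654e+10 = 2.665e-08 kg/m³ = 2.665e-05 mg/L = 0.02665 µg/L.

0.0266 µg/L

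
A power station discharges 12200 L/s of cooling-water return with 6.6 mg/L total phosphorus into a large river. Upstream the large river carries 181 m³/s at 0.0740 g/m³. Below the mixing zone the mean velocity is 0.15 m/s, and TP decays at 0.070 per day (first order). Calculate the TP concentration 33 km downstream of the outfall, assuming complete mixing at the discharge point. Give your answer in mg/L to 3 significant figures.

0.407 mg/L

12200 L/s = 12.2 m³/s.
After complete mixing, C₀ = (12.2·6.6 + 181·0.074) / 193.2 = 0.4861 mg/L.
Travel time t = 3.3e+04 m / 0.15 m/s = 2.2e+05 s = 2.546 d.
C = 0.4861·exp(−0.070·2.546) = 0.4861·0.8367 = 0.4067 mg/L.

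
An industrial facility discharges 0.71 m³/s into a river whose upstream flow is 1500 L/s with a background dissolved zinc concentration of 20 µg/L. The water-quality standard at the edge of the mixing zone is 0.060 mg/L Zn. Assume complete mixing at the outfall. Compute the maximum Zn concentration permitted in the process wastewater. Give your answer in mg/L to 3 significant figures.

0.145 mg/L

1500 L/s = 1.5 m³/s.
20 µg/L = 0.02 mg/L.
Mass balance: 0.06·2.21 = 0.71·Cₑ + 1.5·0.02.
Cₑ = (0.1326 − 0.03) / 0.71 = 0.1445 mg/L.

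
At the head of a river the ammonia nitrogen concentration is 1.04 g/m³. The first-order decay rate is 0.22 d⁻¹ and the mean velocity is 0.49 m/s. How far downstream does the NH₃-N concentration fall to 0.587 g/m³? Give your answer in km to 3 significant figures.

From C = C₀·e^(−kt), t = ln(C₀/C)/k = ln(1.04/0.587)/0.22 = 0.572/0.22 = 2.6 d.
Distance = v·t = 0.49 m/s × 2.246e+05 s = 1.101e+05 m = 110.1 km.

110 km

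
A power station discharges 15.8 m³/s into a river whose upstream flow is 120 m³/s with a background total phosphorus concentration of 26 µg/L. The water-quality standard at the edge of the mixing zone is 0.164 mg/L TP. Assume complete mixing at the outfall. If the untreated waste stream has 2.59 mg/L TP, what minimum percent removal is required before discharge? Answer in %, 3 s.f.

26 µg/L = 0.026 mg/L.
Mass balance: 0.164·135.8 = 15.8·Cₑ + 120·0.026.
Cₑ = (22.27 − 3.12) / 15.8 = 1.212 mg/L.
Required removal = 1 − 1.212/2.59 = 53.2 %.

53.2 %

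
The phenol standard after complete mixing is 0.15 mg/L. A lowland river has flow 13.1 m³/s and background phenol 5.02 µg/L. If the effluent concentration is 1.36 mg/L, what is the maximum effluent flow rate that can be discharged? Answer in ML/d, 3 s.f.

5.02 µg/L = 0.00502 mg/L.
Mass balance at complete mixing: C_std·(Q_w + Q_r) = Q_w·C_e + Q_r·C_b.
Rearranging, Q_w = Q_r·(C_std − C_b)/(C_e − C_std) = 13.1·(0.15 − 0.00502) / (1.36 − 0.15) = 1.57 m³/s.
= 135.6 ML/d.

136 ML/d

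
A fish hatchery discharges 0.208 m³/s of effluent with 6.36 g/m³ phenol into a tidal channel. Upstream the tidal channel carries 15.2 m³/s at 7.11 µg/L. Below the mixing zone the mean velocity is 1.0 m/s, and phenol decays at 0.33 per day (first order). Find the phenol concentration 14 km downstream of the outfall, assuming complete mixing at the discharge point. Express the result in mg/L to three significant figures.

0.0880 mg/L

7.11 µg/L = 0.00711 mg/L.
After complete mixing, C₀ = (0.208·6.36 + 15.2·0.00711) / 15.41 = 0.09287 mg/L.
Travel time t = 1.4e+04 m / 1.0 m/s = 1.4e+04 s = 0.162 d.
C = 0.09287·exp(−0.33·0.162) = 0.09287·0.9479 = 0.08804 mg/L.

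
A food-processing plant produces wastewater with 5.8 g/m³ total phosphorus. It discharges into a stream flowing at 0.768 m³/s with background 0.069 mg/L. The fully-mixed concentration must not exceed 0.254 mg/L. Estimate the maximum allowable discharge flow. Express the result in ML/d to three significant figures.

2.21 ML/d

Mass balance at complete mixing: C_std·(Q_w + Q_r) = Q_w·C_e + Q_r·C_b.
Rearranging, Q_w = Q_r·(C_std − C_b)/(C_e − C_std) = 0.768·(0.254 − 0.069) / (5.8 − 0.254) = 0.02562 m³/s.
= 2.213 ML/d.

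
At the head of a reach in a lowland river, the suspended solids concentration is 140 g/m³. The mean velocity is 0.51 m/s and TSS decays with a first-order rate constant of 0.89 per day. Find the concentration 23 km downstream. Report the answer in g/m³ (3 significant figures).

88.0 g/m³

Travel time t = 23 km / 0.51 m/s = 2.3e+04/0.51 = 4.51e+04 s = 0.522 d.
First-order decay: C = 140·exp(−0.89·0.522) = 140·0.6284 = 87.98 g/m³.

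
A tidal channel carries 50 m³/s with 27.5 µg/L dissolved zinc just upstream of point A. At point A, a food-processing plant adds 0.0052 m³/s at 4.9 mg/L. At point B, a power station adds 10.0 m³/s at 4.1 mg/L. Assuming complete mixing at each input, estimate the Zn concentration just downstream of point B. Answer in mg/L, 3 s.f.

0.707 mg/L

27.5 µg/L = 0.0275 mg/L.
After input A: C = (50·0.0275 + 0.0052·4.9) / 50.01 = 0.02801 mg/L.
After input B: C = (50.01·0.02801 + 10·4.1) / 60.01 = 0.7066 mg/L.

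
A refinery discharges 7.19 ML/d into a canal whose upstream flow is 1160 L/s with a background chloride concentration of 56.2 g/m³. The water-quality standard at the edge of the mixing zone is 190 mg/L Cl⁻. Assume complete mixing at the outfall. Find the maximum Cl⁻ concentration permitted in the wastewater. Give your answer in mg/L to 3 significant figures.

7.19 ML/d = 0.08322 m³/s.
1160 L/s = 1.16 m³/s.
Mass balance: 190·1.243 = 0.08322·Cₑ + 1.16·56.2.
Cₑ = (236.2 − 65.19) / 0.08322 = 2055 mg/L.

2060 mg/L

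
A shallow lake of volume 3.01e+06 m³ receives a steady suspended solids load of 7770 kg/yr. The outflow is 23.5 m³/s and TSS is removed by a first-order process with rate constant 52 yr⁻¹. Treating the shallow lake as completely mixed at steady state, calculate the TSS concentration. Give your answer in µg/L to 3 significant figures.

8.65 µg/L

Outflow Q = 23.5 m³/s × 3.156e+07 s/yr = 7.416e+08 m³/yr.
Steady-state CSTR mass balance: W = Q·C + k·V·C, so C = W/(Q + kV).
Q + kV = 7.416e+08 + 52·3.01e+06 = 8.981e+08 m³/yr.
C = 7770/8.981e+08 = 8.651e-06 kg/m³ = 0.008651 mg/L = 8.651 µg/L.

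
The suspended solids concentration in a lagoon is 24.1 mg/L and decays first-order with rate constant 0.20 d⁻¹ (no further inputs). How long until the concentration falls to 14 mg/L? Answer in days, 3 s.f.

2.72 d

t = ln(C₀/C)/k = ln(24.1/14)/0.20 = 0.5432/0.20 = 2.716 d.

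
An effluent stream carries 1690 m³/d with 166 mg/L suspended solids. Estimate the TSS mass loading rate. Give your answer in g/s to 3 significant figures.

3.25 g/s

1690 m³/d = 0.01956 m³/s.
Mass flux = Q·C = 0.01956 m³/s × 166 g/m³ = 3.247 g/s.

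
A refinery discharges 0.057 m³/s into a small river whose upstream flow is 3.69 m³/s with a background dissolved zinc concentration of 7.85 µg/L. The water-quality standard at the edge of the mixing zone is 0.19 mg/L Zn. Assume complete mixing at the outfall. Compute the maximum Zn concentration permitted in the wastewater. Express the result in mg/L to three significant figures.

7.85 µg/L = 0.00785 mg/L.
Mass balance: 0.19·3.747 = 0.057·Cₑ + 3.69·0.00785.
Cₑ = (0.7119 − 0.02897) / 0.057 = 11.98 mg/L.

12.0 mg/L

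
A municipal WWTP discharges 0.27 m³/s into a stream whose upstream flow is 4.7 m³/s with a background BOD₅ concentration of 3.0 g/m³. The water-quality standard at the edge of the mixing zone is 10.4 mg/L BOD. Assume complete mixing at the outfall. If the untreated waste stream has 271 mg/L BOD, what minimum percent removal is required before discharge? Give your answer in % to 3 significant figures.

Mass balance: 10.4·4.97 = 0.27·Cₑ + 4.7·3.
Cₑ = (51.69 − 14.1) / 0.27 = 139.2 mg/L.
Required removal = 1 − 139.2/271 = 48.63 %.

48.6 %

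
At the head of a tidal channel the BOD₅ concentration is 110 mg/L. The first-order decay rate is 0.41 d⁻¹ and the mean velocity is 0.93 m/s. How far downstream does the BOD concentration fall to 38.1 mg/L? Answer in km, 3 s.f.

From C = C₀·e^(−kt), t = ln(C₀/C)/k = ln(110/38.1)/0.41 = 1.06/0.41 = 2.586 d.
Distance = v·t = 0.93 m/s × 2.234e+05 s = 2.078e+05 m = 207.8 km.

208 km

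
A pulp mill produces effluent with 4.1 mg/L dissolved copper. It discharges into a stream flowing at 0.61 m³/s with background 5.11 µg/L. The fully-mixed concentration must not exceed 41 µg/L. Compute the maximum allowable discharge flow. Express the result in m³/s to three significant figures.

0.00539 m³/s

5.11 µg/L = 0.00511 mg/L.
41 µg/L = 0.041 mg/L.
Mass balance at complete mixing: C_std·(Q_w + Q_r) = Q_w·C_e + Q_r·C_b.
Rearranging, Q_w = Q_r·(C_std − C_b)/(C_e − C_std) = 0.61·(0.041 − 0.00511) / (4.1 − 0.041) = 0.005394 m³/s.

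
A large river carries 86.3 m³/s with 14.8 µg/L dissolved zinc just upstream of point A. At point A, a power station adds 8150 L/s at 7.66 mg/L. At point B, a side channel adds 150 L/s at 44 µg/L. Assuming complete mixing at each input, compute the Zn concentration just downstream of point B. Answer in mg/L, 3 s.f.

14.8 µg/L = 0.0148 mg/L.
8150 L/s = 8.15 m³/s.
After input A: C = (86.3·0.0148 + 8.15·7.66) / 94.45 = 0.6745 mg/L.
150 L/s = 0.15 m³/s.
44 µg/L = 0.044 mg/L.
After input B: C = (94.45·0.6745 + 0.15·0.044) / 94.6 = 0.6735 mg/L.

0.673 mg/L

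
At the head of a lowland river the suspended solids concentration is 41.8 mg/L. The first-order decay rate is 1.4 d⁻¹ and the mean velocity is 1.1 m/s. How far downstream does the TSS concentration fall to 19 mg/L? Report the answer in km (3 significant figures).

From C = C₀·e^(−kt), t = ln(C₀/C)/k = ln(41.8/19)/1.4 = 0.7885/1.4 = 0.5632 d.
Distance = v·t = 1.1 m/s × 4.866e+04 s = 5.352e+04 m = 53.52 km.

53.5 km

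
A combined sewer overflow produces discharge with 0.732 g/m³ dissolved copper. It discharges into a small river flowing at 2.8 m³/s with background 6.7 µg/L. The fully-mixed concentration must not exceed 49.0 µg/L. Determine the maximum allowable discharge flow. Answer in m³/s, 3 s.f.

6.7 µg/L = 0.0067 mg/L.
49.0 µg/L = 0.049 mg/L.
Mass balance at complete mixing: C_std·(Q_w + Q_r) = Q_w·C_e + Q_r·C_b.
Rearranging, Q_w = Q_r·(C_std − C_b)/(C_e − C_std) = 2.8·(0.049 − 0.0067) / (0.732 − 0.049) = 0.1734 m³/s.

0.173 m³/s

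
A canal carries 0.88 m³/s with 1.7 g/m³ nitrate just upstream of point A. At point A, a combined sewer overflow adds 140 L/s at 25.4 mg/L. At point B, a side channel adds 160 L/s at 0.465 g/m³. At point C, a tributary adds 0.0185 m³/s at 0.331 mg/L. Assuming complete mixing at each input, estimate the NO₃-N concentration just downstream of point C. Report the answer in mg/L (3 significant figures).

140 L/s = 0.14 m³/s.
After input A: C = (0.88·1.7 + 0.14·25.4) / 1.02 = 4.953 mg/L.
160 L/s = 0.16 m³/s.
After input B: C = (1.02·4.953 + 0.16·0.465) / 1.18 = 4.344 mg/L.
After input C: C = (1.18·4.344 + 0.0185·0.331) / 1.198 = 4.282 mg/L.

4.28 mg/L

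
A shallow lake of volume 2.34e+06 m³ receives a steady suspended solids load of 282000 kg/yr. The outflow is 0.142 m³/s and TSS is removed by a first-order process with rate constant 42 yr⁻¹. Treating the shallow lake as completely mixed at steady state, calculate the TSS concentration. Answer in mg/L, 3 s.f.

2.74 mg/L

Outflow Q = 0.142 m³/s × 3.156e+07 s/yr = 4.481e+06 m³/yr.
Steady-state CSTR mass balance: W = Q·C + k·V·C, so C = W/(Q + kV).
Q + kV = 4.481e+06 + 42·2.34e+06 = 1.028e+08 m³/yr.
C = 282000/1.028e+08 = 0.002744 kg/m³ = 2.744 mg/L.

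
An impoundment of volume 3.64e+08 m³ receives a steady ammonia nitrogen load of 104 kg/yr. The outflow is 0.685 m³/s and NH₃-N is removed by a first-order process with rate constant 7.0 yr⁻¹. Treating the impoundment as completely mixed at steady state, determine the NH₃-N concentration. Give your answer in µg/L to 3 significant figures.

Outflow Q = 0.685 m³/s × 3.156e+07 s/yr = 2.162e+07 m³/yr.
Steady-state CSTR mass balance: W = Q·C + k·V·C, so C = W/(Q + kV).
Q + kV = 2.162e+07 + 7.0·3.64e+08 = 2.57e+09 m³/yr.
C = 104/2.57e+09 = 4.047e-08 kg/m³ = 4.047e-05 mg/L = 0.04047 µg/L.

0.0405 µg/L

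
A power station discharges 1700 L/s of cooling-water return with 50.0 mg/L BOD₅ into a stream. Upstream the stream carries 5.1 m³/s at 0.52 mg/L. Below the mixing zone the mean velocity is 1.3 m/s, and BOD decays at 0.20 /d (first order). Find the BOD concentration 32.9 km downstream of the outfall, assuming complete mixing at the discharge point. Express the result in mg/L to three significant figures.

12.2 mg/L

1700 L/s = 1.7 m³/s.
After complete mixing, C₀ = (1.7·50 + 5.1·0.52) / 6.8 = 12.89 mg/L.
Travel time t = 3.29e+04 m / 1.3 m/s = 2.531e+04 s = 0.2929 d.
C = 12.89·exp(−0.20·0.2929) = 12.89·0.9431 = 12.16 mg/L.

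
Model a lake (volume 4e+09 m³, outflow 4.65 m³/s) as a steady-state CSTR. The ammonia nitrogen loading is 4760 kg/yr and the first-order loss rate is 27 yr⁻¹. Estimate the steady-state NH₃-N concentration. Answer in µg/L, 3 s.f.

Outflow Q = 4.65 m³/s × 3.156e+07 s/yr = 1.467e+08 m³/yr.
Steady-state CSTR mass balance: W = Q·C + k·V·C, so C = W/(Q + kV).
Q + kV = 1.467e+08 + 27·4e+09 = 1.081e+11 m³/yr.
C = 4760/1.081e+11 = 4.401e-08 kg/m³ = 4.401e-05 mg/L = 0.04401 µg/L.

0.0440 µg/L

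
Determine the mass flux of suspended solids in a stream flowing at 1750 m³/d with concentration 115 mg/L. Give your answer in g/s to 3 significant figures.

2.33 g/s

1750 m³/d = 0.02025 m³/s.
Mass flux = Q·C = 0.02025 m³/s × 115 g/m³ = 2.329 g/s.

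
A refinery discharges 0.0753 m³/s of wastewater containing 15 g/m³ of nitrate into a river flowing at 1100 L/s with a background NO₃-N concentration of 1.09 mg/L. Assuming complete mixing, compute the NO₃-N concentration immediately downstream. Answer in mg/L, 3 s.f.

1100 L/s = 1.1 m³/s.
Flow-weighted mixing gives C = (0.0753·15 + 1.1·1.09) / (0.0753 + 1.1) = 2.329/1.175 = 1.981 mg/L.

1.98 mg/L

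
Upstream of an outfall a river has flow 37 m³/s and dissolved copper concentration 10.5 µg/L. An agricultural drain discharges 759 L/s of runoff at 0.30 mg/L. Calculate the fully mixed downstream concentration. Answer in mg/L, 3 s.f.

759 L/s = 0.759 m³/s.
10.5 µg/L = 0.0105 mg/L.
By mass balance at complete mixing, C = (0.759·0.3 + 37·0.0105) / (0.759 + 37) = 0.6162/37.76 = 0.01632 mg/L.

0.0163 mg/L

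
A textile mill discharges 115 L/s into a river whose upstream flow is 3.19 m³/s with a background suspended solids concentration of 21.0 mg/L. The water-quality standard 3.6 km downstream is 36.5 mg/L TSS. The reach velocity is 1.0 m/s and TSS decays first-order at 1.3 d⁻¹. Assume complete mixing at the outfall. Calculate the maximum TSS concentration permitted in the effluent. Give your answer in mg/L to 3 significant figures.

115 L/s = 0.115 m³/s.
Travel time to the compliance point: t = 3600/1.0 = 3600 s = 0.04167 d; decay factor exp(−1.3·0.04167) = 0.9473.
So the concentration just after mixing may be at most 36.5/0.9473 = 38.53 mg/L.
Mass balance: 38.53·3.305 = 0.115·Cₑ + 3.19·21.
Cₑ = (127.3 − 66.99) / 0.115 = 524.8 mg/L.

525 mg/L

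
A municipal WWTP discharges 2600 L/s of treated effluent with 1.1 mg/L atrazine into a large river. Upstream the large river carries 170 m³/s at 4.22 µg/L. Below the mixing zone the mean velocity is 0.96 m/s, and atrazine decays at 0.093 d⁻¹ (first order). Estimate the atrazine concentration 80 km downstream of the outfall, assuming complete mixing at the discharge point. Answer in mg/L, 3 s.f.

0.0189 mg/L

2600 L/s = 2.6 m³/s.
4.22 µg/L = 0.00422 mg/L.
After complete mixing, C₀ = (2.6·1.1 + 170·0.00422) / 172.6 = 0.02073 mg/L.
Travel time t = 8e+04 m / 0.96 m/s = 8.333e+04 s = 0.9645 d.
C = 0.02073·exp(−0.093·0.9645) = 0.02073·0.9142 = 0.01895 mg/L.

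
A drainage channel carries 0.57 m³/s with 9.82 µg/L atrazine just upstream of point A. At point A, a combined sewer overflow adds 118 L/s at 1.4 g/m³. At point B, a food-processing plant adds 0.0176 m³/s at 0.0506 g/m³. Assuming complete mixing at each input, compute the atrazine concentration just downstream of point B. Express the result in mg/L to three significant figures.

0.243 mg/L

9.82 µg/L = 0.00982 mg/L.
118 L/s = 0.118 m³/s.
After input A: C = (0.57·0.00982 + 0.118·1.4) / 0.688 = 0.2483 mg/L.
After input B: C = (0.688·0.2483 + 0.0176·0.0506) / 0.7056 = 0.2433 mg/L.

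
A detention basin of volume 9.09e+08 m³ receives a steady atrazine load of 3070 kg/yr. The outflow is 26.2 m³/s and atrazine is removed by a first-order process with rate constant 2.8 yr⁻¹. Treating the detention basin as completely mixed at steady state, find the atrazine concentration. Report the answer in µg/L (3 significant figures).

0.910 µg/L

Outflow Q = 26.2 m³/s × 3.156e+07 s/yr = 8.268e+08 m³/yr.
Steady-state CSTR mass balance: W = Q·C + k·V·C, so C = W/(Q + kV).
Q + kV = 8.268e+08 + 2.8·9.09e+08 = 3.372e+09 m³/yr.
C = 3070/3.372e+09 = 9.104e-07 kg/m³ = 0.0009104 mg/L = 0.9104 µg/L.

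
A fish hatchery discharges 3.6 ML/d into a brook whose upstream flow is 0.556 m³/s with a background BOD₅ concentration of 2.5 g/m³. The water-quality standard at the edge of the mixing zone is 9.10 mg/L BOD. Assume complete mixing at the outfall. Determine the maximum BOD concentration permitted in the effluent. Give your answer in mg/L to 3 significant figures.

3.6 ML/d = 0.04167 m³/s.
Mass balance: 9.1·0.5977 = 0.04167·Cₑ + 0.556·2.5.
Cₑ = (5.439 − 1.39) / 0.04167 = 97.17 mg/L.

97.2 mg/L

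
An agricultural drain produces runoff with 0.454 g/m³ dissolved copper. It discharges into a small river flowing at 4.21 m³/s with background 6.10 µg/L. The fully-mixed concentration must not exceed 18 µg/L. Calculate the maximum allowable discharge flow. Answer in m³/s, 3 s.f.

0.115 m³/s

6.10 µg/L = 0.0061 mg/L.
18 µg/L = 0.018 mg/L.
Mass balance at complete mixing: C_std·(Q_w + Q_r) = Q_w·C_e + Q_r·C_b.
Rearranging, Q_w = Q_r·(C_std − C_b)/(C_e − C_std) = 4.21·(0.018 − 0.0061) / (0.454 − 0.018) = 0.1149 m³/s.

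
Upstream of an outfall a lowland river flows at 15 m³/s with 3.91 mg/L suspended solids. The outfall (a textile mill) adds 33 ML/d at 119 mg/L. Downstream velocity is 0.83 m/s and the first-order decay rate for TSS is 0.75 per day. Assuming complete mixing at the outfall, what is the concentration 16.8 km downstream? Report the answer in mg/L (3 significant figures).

5.68 mg/L

33 ML/d = 0.3819 m³/s.
After complete mixing, C₀ = (0.3819·119 + 15·3.91) / 15.38 = 6.768 mg/L.
Travel time t = 1.68e+04 m / 0.83 m/s = 2.024e+04 s = 0.2343 d.
C = 6.768·exp(−0.75·0.2343) = 6.768·0.8389 = 5.677 mg/L.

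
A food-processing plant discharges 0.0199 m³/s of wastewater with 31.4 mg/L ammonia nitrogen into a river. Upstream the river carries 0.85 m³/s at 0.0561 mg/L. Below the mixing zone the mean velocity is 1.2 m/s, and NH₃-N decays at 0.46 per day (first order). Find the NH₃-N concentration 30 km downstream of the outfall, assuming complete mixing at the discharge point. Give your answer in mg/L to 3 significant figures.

After complete mixing, C₀ = (0.0199·31.4 + 0.85·0.0561) / 0.8699 = 0.7731 mg/L.
Travel time t = 3e+04 m / 1.2 m/s = 2.5e+04 s = 0.2894 d.
C = 0.7731·exp(−0.46·0.2894) = 0.7731·0.8754 = 0.6768 mg/L.

0.677 mg/L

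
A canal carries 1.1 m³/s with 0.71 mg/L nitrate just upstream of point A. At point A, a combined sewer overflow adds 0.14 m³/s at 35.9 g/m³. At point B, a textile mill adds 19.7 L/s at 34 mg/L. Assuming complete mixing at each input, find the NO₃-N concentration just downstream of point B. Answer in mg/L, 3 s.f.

After input A: C = (1.1·0.71 + 0.14·35.9) / 1.24 = 4.683 mg/L.
19.7 L/s = 0.0197 m³/s.
After input B: C = (1.24·4.683 + 0.0197·34) / 1.26 = 5.142 mg/L.

5.14 mg/L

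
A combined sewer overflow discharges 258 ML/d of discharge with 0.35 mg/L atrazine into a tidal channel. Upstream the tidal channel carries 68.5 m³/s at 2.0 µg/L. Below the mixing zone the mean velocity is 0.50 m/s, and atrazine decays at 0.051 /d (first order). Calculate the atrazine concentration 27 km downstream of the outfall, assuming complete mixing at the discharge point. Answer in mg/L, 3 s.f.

258 ML/d = 2.986 m³/s.
2.0 µg/L = 0.002 mg/L.
After complete mixing, C₀ = (2.986·0.35 + 68.5·0.002) / 71.49 = 0.01654 mg/L.
Travel time t = 2.7e+04 m / 0.50 m/s = 5.4e+04 s = 0.625 d.
C = 0.01654·exp(−0.051·0.625) = 0.01654·0.9686 = 0.01602 mg/L.

0.0160 mg/L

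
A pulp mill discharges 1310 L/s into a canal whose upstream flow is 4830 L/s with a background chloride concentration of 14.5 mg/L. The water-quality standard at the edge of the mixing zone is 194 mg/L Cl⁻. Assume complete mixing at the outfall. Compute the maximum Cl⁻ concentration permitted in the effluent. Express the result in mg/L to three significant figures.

856 mg/L

1310 L/s = 1.31 m³/s.
4830 L/s = 4.83 m³/s.
Mass balance: 194·6.14 = 1.31·Cₑ + 4.83·14.5.
Cₑ = (1191 − 70.03) / 1.31 = 855.8 mg/L.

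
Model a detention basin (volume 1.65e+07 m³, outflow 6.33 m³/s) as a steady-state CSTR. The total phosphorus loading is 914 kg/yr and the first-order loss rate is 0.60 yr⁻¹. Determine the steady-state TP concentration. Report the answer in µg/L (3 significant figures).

4.36 µg/L

Outflow Q = 6.33 m³/s × 3.156e+07 s/yr = 1.998e+08 m³/yr.
Steady-state CSTR mass balance: W = Q·C + k·V·C, so C = W/(Q + kV).
Q + kV = 1.998e+08 + 0.60·1.65e+07 = 2.097e+08 m³/yr.
C = 914/2.097e+08 = 4.359e-06 kg/m³ = 0.004359 mg/L = 4.359 µg/L.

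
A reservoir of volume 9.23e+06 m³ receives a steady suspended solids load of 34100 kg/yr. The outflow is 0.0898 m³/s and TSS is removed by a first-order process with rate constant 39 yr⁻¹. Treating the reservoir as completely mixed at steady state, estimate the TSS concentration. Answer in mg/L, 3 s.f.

0.0940 mg/L

Outflow Q = 0.0898 m³/s × 3.156e+07 s/yr = 2.834e+06 m³/yr.
Steady-state CSTR mass balance: W = Q·C + k·V·C, so C = W/(Q + kV).
Q + kV = 2.834e+06 + 39·9.23e+06 = 3.628e+08 m³/yr.
C = 34100/3.628e+08 = 9.399e-05 kg/m³ = 0.09399 mg/L.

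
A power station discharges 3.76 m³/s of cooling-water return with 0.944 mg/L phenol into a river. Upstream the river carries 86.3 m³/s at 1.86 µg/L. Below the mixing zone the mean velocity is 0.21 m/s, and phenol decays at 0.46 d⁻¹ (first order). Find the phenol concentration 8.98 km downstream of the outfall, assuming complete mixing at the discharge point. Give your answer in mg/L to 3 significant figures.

0.0328 mg/L

1.86 µg/L = 0.00186 mg/L.
After complete mixing, C₀ = (3.76·0.944 + 86.3·0.00186) / 90.06 = 0.04119 mg/L.
Travel time t = 8980 m / 0.21 m/s = 4.276e+04 s = 0.4949 d.
C = 0.04119·exp(−0.46·0.4949) = 0.04119·0.7964 = 0.03281 mg/L.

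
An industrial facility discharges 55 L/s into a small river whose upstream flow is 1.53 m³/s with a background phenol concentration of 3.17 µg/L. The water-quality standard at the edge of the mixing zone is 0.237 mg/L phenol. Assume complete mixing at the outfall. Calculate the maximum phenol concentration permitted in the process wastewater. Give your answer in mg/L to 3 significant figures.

55 L/s = 0.055 m³/s.
3.17 µg/L = 0.00317 mg/L.
Mass balance: 0.237·1.585 = 0.055·Cₑ + 1.53·0.00317.
Cₑ = (0.3756 − 0.00485) / 0.055 = 6.742 mg/L.

6.74 mg/L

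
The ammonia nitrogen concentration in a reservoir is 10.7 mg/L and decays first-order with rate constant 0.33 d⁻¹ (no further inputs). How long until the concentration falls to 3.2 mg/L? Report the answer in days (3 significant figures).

3.66 d

t = ln(C₀/C)/k = ln(10.7/3.2)/0.33 = 1.207/0.33 = 3.658 d.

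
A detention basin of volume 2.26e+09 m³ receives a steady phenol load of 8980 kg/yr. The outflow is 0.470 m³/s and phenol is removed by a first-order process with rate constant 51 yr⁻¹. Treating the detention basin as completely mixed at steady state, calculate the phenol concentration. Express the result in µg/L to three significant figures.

Outflow Q = 0.470 m³/s × 3.156e+07 s/yr = 1.483e+07 m³/yr.
Steady-state CSTR mass balance: W = Q·C + k·V·C, so C = W/(Q + kV).
Q + kV = 1.483e+07 + 51·2.26e+09 = 1.153e+11 m³/yr.
C = 8980/1.153e+11 = 7.79e-08 kg/m³ = 7.79e-05 mg/L = 0.0779 µg/L.

0.0779 µg/L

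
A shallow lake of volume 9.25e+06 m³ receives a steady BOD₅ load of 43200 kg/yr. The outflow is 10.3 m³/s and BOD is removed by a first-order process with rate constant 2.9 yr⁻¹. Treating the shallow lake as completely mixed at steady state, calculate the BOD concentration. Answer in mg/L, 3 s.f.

0.123 mg/L

Outflow Q = 10.3 m³/s × 3.156e+07 s/yr = 3.25e+08 m³/yr.
Steady-state CSTR mass balance: W = Q·C + k·V·C, so C = W/(Q + kV).
Q + kV = 3.25e+08 + 2.9·9.25e+06 = 3.519e+08 m³/yr.
C = 43200/3.519e+08 = 0.0001228 kg/m³ = 0.1228 mg/L.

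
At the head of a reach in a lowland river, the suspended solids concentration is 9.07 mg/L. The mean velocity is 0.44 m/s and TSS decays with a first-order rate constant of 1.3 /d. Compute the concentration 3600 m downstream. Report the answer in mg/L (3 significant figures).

Travel time t = 3600 m / 0.44 m/s = 3600/0.44 = 8182 s = 0.0947 d.
First-order decay: C = 9.07·exp(−1.3·0.0947) = 9.07·0.8842 = 8.019 mg/L.

8.02 mg/L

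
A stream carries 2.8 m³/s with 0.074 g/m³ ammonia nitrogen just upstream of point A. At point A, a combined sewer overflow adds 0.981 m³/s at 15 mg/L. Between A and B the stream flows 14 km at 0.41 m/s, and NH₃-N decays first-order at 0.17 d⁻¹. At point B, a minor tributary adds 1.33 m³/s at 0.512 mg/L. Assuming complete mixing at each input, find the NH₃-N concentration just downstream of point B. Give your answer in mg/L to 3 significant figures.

After input A: C = (2.8·0.074 + 0.981·15) / 3.781 = 3.947 mg/L.
Over the 14 km reach to input B (t = 3.415e+04 s = 0.3952 d), decay gives C = 3.947·exp(−0.17·0.3952) = 3.69 mg/L.
After input B: C = (3.781·3.69 + 1.33·0.512) / 5.111 = 2.863 mg/L.

2.86 mg/L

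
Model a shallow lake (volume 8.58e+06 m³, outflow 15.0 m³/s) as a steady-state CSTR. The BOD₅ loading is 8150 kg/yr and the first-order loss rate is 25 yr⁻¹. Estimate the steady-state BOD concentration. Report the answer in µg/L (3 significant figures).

Outflow Q = 15.0 m³/s × 3.156e+07 s/yr = 4.734e+08 m³/yr.
Steady-state CSTR mass balance: W = Q·C + k·V·C, so C = W/(Q + kV).
Q + kV = 4.734e+08 + 25·8.58e+06 = 6.879e+08 m³/yr.
C = 8150/6.879e+08 = 1.185e-05 kg/m³ = 0.01185 mg/L = 11.85 µg/L.

11.8 µg/L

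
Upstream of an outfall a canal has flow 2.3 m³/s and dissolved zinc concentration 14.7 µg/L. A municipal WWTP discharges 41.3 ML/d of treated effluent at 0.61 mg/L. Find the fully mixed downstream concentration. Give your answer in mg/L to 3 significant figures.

0.117 mg/L

41.3 ML/d = 0.478 m³/s.
14.7 µg/L = 0.0147 mg/L.
By mass balance at complete mixing, C = (0.478·0.61 + 2.3·0.0147) / (0.478 + 2.3) = 0.3254/2.778 = 0.1171 mg/L.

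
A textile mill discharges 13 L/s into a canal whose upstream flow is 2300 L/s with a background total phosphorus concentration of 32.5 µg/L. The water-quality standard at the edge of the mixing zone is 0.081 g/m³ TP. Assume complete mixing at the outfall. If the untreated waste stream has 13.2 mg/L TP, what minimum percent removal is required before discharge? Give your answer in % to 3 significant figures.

34.4 %

13 L/s = 0.013 m³/s.
2300 L/s = 2.3 m³/s.
32.5 µg/L = 0.0325 mg/L.
Mass balance: 0.081·2.313 = 0.013·Cₑ + 2.3·0.0325.
Cₑ = (0.1874 − 0.07475) / 0.013 = 8.662 mg/L.
Required removal = 1 − 8.662/13.2 = 34.38 %.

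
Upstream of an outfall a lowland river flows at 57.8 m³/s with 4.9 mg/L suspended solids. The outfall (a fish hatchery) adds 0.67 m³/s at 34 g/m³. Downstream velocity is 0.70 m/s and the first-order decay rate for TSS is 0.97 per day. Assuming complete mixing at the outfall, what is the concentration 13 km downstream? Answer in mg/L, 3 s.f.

After complete mixing, C₀ = (0.67·34 + 57.8·4.9) / 58.47 = 5.233 mg/L.
Travel time t = 1.3e+04 m / 0.70 m/s = 1.857e+04 s = 0.2149 d.
C = 5.233·exp(−0.97·0.2149) = 5.233·0.8118 = 4.249 mg/L.

4.25 mg/L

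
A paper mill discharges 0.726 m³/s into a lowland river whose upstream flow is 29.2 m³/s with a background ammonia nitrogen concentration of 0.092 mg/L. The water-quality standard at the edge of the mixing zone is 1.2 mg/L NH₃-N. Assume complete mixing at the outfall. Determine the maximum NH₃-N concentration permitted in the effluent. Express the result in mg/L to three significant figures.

45.8 mg/L

Mass balance: 1.2·29.93 = 0.726·Cₑ + 29.2·0.092.
Cₑ = (35.91 − 2.686) / 0.726 = 45.76 mg/L.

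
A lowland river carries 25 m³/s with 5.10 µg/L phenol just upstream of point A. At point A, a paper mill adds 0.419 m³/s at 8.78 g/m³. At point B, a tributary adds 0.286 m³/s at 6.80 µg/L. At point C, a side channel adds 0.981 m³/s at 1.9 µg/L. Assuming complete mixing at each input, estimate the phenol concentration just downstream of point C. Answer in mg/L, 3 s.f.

5.10 µg/L = 0.0051 mg/L.
After input A: C = (25·0.0051 + 0.419·8.78) / 25.42 = 0.1497 mg/L.
6.80 µg/L = 0.0068 mg/L.
After input B: C = (25.42·0.1497 + 0.286·0.0068) / 25.71 = 0.1482 mg/L.
1.9 µg/L = 0.0019 mg/L.
After input C: C = (25.71·0.1482 + 0.981·0.0019) / 26.69 = 0.1428 mg/L.

0.143 mg/L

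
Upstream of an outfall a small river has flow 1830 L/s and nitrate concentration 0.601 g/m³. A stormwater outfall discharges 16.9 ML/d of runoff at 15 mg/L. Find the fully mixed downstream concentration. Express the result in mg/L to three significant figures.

1.99 mg/L

16.9 ML/d = 0.1956 m³/s.
1830 L/s = 1.83 m³/s.
Flow-weighted mixing gives C = (0.1956·15 + 1.83·0.601) / (0.1956 + 1.83) = 4.034/2.026 = 1.991 mg/L.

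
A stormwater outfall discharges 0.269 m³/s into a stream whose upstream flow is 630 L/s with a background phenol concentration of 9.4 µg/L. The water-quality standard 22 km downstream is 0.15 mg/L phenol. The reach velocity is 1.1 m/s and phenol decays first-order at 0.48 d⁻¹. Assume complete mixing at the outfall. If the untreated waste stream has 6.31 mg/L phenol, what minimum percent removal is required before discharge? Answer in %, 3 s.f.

630 L/s = 0.63 m³/s.
9.4 µg/L = 0.0094 mg/L.
Travel time to the compliance point: t = 2.2e+04/1.1 = 2e+04 s = 0.2315 d; decay factor exp(−0.48·0.2315) = 0.8948.
So the concentration just after mixing may be at most 0.15/0.8948 = 0.1676 mg/L.
Mass balance: 0.1676·0.899 = 0.269·Cₑ + 0.63·0.0094.
Cₑ = (0.1507 − 0.005922) / 0.269 = 0.5382 mg/L.
Required removal = 1 − 0.5382/6.31 = 91.47 %.

91.5 %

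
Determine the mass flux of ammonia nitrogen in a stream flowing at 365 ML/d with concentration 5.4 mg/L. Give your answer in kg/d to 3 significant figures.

365 ML/d = 4.225 m³/s.
Mass flux = Q·C = 4.225 m³/s × 5.4 g/m³ = 22.81 g/s.
= 22.81 g/s × 86.4 = 1971 kg/d.

1970 kg/d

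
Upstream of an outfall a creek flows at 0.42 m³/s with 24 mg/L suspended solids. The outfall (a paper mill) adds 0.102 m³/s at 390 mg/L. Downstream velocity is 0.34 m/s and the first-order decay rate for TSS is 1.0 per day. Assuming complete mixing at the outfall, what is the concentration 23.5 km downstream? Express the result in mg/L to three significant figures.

After complete mixing, C₀ = (0.102·390 + 0.42·24) / 0.522 = 95.52 mg/L.
Travel time t = 2.35e+04 m / 0.34 m/s = 6.912e+04 s = 0.8 d.
C = 95.52·exp(−1.0·0.8) = 95.52·0.4493 = 42.92 mg/L.

42.9 mg/L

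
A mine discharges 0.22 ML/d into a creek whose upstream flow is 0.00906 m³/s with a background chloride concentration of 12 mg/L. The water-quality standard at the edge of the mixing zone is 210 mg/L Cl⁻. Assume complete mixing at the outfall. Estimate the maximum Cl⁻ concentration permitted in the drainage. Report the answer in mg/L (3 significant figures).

0.22 ML/d = 0.002546 m³/s.
Mass balance: 210·0.01161 = 0.002546·Cₑ + 0.00906·12.
Cₑ = (2.437 − 0.1087) / 0.002546 = 914.5 mg/L.

915 mg/L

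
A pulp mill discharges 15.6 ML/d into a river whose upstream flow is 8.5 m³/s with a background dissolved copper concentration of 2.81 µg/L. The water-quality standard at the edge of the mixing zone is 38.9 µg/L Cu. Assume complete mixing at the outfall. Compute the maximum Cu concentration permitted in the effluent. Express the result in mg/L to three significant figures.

15.6 ML/d = 0.1806 m³/s.
2.81 µg/L = 0.00281 mg/L.
38.9 µg/L = 0.0389 mg/L.
Mass balance: 0.0389·8.681 = 0.1806·Cₑ + 8.5·0.00281.
Cₑ = (0.3377 − 0.02388) / 0.1806 = 1.738 mg/L.

1.74 mg/L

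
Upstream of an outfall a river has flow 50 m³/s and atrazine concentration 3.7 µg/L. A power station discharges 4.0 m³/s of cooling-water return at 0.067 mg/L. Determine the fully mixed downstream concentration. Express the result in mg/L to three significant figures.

3.7 µg/L = 0.0037 mg/L.
By mass balance at complete mixing, C = (4·0.067 + 50·0.0037) / (4 + 50) = 0.453/54 = 0.008389 mg/L.

0.00839 mg/L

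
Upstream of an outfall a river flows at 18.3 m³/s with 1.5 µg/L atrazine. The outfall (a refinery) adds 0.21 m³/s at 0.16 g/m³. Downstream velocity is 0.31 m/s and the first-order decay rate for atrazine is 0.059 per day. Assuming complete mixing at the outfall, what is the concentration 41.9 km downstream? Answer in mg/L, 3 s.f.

0.00301 mg/L

1.5 µg/L = 0.0015 mg/L.
After complete mixing, C₀ = (0.21·0.16 + 18.3·0.0015) / 18.51 = 0.003298 mg/L.
Travel time t = 4.19e+04 m / 0.31 m/s = 1.352e+05 s = 1.564 d.
C = 0.003298·exp(−0.059·1.564) = 0.003298·0.9118 = 0.003007 mg/L.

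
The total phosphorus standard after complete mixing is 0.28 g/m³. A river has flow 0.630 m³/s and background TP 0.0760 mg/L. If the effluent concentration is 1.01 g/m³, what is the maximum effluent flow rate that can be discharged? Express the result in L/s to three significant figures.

Mass balance at complete mixing: C_std·(Q_w + Q_r) = Q_w·C_e + Q_r·C_b.
Rearranging, Q_w = Q_r·(C_std − C_b)/(C_e − C_std) = 0.630·(0.28 − 0.076) / (1.01 − 0.28) = 0.1761 m³/s.
= 176.1 L/s.

176 L/s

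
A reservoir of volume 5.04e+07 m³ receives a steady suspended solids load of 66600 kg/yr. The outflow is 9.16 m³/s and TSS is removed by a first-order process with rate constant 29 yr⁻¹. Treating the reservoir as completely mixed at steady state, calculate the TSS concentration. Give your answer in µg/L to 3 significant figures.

38.0 µg/L

Outflow Q = 9.16 m³/s × 3.156e+07 s/yr = 2.891e+08 m³/yr.
Steady-state CSTR mass balance: W = Q·C + k·V·C, so C = W/(Q + kV).
Q + kV = 2.891e+08 + 29·5.04e+07 = 1.751e+09 m³/yr.
C = 66600/1.751e+09 = 3.804e-05 kg/m³ = 0.03804 mg/L = 38.04 µg/L.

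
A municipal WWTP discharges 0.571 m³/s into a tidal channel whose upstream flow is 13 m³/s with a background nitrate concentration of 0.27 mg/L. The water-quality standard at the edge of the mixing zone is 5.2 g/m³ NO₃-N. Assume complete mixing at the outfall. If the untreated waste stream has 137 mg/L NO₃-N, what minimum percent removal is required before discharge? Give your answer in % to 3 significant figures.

Mass balance: 5.2·13.57 = 0.571·Cₑ + 13·0.27.
Cₑ = (70.57 − 3.51) / 0.571 = 117.4 mg/L.
Required removal = 1 − 117.4/137 = 14.28 %.

14.3 %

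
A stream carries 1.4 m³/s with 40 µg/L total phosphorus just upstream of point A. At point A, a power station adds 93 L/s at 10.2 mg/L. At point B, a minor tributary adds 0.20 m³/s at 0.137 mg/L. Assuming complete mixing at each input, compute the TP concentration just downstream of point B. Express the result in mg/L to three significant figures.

0.610 mg/L

40 µg/L = 0.04 mg/L.
93 L/s = 0.093 m³/s.
After input A: C = (1.4·0.04 + 0.093·10.2) / 1.493 = 0.6729 mg/L.
After input B: C = (1.493·0.6729 + 0.2·0.137) / 1.693 = 0.6096 mg/L.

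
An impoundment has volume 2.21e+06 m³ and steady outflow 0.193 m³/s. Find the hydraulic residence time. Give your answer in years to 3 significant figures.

Q = 0.193 m³/s × 3.156e+07 s/yr = 6.091e+06 m³/yr.
Hydraulic residence time τ = V/Q = 2.21e+06/6.091e+06 = 0.3629 yr.

0.363 yr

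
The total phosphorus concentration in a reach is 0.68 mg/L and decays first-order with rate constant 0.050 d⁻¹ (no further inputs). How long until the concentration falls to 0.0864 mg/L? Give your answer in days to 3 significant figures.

41.3 d

t = ln(C₀/C)/k = ln(0.68/0.0864)/0.050 = 2.063/0.050 = 41.26 d.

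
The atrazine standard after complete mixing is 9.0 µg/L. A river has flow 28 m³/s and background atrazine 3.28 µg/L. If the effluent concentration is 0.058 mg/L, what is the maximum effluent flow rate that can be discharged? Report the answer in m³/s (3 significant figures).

3.27 m³/s

3.28 µg/L = 0.00328 mg/L.
9.0 µg/L = 0.009 mg/L.
Mass balance at complete mixing: C_std·(Q_w + Q_r) = Q_w·C_e + Q_r·C_b.
Rearranging, Q_w = Q_r·(C_std − C_b)/(C_e − C_std) = 28·(0.009 − 0.00328) / (0.058 − 0.009) = 3.269 m³/s.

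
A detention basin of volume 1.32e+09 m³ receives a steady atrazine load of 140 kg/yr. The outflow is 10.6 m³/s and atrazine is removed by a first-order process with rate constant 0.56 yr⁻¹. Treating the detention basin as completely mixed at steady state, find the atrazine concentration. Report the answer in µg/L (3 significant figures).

Outflow Q = 10.6 m³/s × 3.156e+07 s/yr = 3.345e+08 m³/yr.
Steady-state CSTR mass balance: W = Q·C + k·V·C, so C = W/(Q + kV).
Q + kV = 3.345e+08 + 0.56·1.32e+09 = 1.074e+09 m³/yr.
C = 140/1.074e+09 = 1.304e-07 kg/m³ = 0.0001304 mg/L = 0.1304 µg/L.

0.130 µg/L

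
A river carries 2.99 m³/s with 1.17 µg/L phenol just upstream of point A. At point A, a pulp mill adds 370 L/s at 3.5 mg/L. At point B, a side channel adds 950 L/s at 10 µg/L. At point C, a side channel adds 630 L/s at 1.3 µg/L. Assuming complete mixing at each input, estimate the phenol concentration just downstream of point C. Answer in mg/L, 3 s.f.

1.17 µg/L = 0.00117 mg/L.
370 L/s = 0.37 m³/s.
After input A: C = (2.99·0.00117 + 0.37·3.5) / 3.36 = 0.3865 mg/L.
950 L/s = 0.95 m³/s.
10 µg/L = 0.01 mg/L.
After input B: C = (3.36·0.3865 + 0.95·0.01) / 4.31 = 0.3035 mg/L.
630 L/s = 0.63 m³/s.
1.3 µg/L = 0.0013 mg/L.
After input C: C = (4.31·0.3035 + 0.63·0.0013) / 4.94 = 0.2649 mg/L.

0.265 mg/L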